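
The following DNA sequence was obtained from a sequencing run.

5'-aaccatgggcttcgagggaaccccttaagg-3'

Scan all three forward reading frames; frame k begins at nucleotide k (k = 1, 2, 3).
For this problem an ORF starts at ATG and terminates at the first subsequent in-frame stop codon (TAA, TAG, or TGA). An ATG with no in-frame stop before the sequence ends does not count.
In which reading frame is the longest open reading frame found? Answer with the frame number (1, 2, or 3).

Frame 1: AAC CAT GGG CTT CGA GGG AAC CCC TTA AGG — no ATG→stop ORF.
Frame 2: ACC ATG GGC TTC GAG GGA ACC CCT TAA — ATG at 5, stop TAA at 26 → 24 nt.
Frame 3: CCA TGG GCT TCG AGG GAA CCC CTT AAG — no ATG→stop ORF.
Longest ORF is 24 nt in frame 2 (positions 5–28).

2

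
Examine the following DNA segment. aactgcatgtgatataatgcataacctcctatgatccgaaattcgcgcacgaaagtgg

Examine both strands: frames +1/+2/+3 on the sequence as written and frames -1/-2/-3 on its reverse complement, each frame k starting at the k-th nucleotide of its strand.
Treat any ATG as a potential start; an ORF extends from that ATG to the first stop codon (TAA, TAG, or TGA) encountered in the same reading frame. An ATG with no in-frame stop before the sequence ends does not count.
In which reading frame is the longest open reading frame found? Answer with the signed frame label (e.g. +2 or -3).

Reverse complement (5'→3'): CCACTTTCGTGCGCGAATTTCGGATCATAGGAGGTTATGCATTATATCACATGCAGTT
Frame +1: AAC TGC ATG TGA TAT AAT GCA TAA CCT CCT ATG ATC CGA AAT TCG CGC ACG AAA GTG — ATG at 7, stop TGA at 10 → 6 nt.
Frame +2: ACT GCA TGT GAT ATA ATG CAT AAC CTC CTA TGA TCC GAA ATT CGC GCA CGA AAG TGG — ATG at 17, stop TGA at 32 → 18 nt.
Frame +3: CTG CAT GTG ATA TAA TGC ATA ACC TCC TAT GAT CCG AAA TTC GCG CAC GAA AGT — no ATG→stop ORF.
Frame -1: CCA CTT TCG TGC GCG AAT TTC GGA TCA TAG GAG GTT ATG CAT TAT ATC ACA TGC AGT — no ATG→stop ORF.
Frame -2: CAC TTT CGT GCG CGA ATT TCG GAT CAT AGG AGG TTA TGC ATT ATA TCA CAT GCA GTT — no ATG→stop ORF.
Frame -3: ACT TTC GTG CGC GAA TTT CGG ATC ATA GGA GGT TAT GCA TTA TAT CAC ATG CAG — no ATG→stop ORF.
Longest ORF is 18 nt in frame +2 (positions 17–34).

+2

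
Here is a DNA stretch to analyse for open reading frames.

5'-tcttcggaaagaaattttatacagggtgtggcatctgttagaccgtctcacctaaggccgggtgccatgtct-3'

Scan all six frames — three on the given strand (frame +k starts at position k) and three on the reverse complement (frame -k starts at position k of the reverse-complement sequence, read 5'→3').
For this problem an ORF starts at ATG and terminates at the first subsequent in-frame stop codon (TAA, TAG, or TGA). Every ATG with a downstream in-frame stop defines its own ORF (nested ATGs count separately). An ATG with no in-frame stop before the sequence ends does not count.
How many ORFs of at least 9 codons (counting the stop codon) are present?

Reverse complement (5'→3'): AGACATGGCACCCGGCCTTAGGTGAGACGGTCTAACAGATGCCACACCCTGTATAAAATTTCTTTCCGAAGA
Frame +1: TCT TCG GAA AGA AAT TTT ATA CAG GGT GTG GCA TCT GTT AGA CCG TCT CAC CTA AGG CCG GGT GCC ATG TCT — no ATG→stop ORF.
Frame +2: CTT CGG AAA GAA ATT TTA TAC AGG GTG TGG CAT CTG TTA GAC CGT CTC ACC TAA GGC CGG GTG CCA TGT — no ATG→stop ORF.
Frame +3: TTC GGA AAG AAA TTT TAT ACA GGG TGT GGC ATC TGT TAG ACC GTC TCA CCT AAG GCC GGG TGC CAT GTC — no ATG→stop ORF.
Frame -1: AGA CAT GGC ACC CGG CCT TAG GTG AGA CGG TCT AAC AGA TGC CAC ACC CTG TAT AAA ATT TCT TTC CGA AGA — no ATG→stop ORF.
Frame -2: GAC ATG GCA CCC GGC CTT AGG TGA GAC GGT CTA ACA GAT GCC ACA CCC TGT ATA AAA TTT CTT TCC GAA — ATG at 5, stop TGA at 23 → 21 nt.
Frame -3: ACA TGG CAC CCG GCC TTA GGT GAG ACG GTC TAA CAG ATG CCA CAC CCT GTA TAA AAT TTC TTT CCG AAG — ATG at 39, stop TAA at 54 → 18 nt.
No ORF reaches 9 codons. Count = 0.

0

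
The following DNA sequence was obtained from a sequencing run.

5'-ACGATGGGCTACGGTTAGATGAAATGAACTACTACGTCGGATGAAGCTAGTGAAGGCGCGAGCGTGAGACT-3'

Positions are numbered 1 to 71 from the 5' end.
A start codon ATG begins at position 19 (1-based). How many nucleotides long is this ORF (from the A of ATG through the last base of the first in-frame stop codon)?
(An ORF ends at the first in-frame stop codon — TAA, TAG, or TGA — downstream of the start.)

Codons from position 19: ATG (19–21), AAA (22–24), TGA (25–27).
TGA is the first in-frame stop; ORF spans 19–27, 9 nucleotides.

9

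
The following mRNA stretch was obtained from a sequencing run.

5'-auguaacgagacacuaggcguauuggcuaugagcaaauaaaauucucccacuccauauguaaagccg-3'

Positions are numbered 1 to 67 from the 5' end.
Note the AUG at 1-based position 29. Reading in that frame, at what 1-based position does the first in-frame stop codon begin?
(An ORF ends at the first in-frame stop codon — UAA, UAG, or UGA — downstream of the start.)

Codons from position 29: AUG (29–31), AGC (32–34), AAA (35–37), UAA (38–40).
UAA is a stop codon; it begins at position 38.

38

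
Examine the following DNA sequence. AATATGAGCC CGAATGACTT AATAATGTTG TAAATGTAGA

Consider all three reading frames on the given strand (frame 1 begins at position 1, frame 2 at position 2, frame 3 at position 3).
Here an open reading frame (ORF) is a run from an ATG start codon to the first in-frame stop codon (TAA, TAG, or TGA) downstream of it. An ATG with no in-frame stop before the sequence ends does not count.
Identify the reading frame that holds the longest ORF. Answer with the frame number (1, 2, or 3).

Frame 1: AAT ATG AGC CCG AAT GAC TTA ATA ATG TTG TAA ATG TAG — ATG at 4, stop TAA at 31 → 30 nt; ATG at 25, stop TAA at 31 → 9 nt; ATG at 34, stop TAG at 37 → 6 nt.
Frame 2: ATA TGA GCC CGA ATG ACT TAA TAA TGT TGT AAA TGT AGA — ATG at 14, stop TAA at 20 → 9 nt.
Frame 3: TAT GAG CCC GAA TGA CTT AAT AAT GTT GTA AAT GTA — no ATG→stop ORF.
Longest ORF is 30 nt in frame 1 (positions 4–33).

1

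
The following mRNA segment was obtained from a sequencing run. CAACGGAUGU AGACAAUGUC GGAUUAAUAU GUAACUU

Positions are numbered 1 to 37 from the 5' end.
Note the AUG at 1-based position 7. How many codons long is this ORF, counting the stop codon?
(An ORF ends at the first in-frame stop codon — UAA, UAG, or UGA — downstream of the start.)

Codons from position 7: AUG (7–9), UAG (10–12).
UAG is the first in-frame stop; that's 2 codons including the stop.

2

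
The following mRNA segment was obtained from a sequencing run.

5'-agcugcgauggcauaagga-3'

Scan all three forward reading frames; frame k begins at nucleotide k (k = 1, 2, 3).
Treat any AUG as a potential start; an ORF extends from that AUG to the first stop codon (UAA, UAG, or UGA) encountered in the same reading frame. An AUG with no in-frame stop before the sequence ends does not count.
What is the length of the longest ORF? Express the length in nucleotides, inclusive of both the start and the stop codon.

Frame 1: AGC UGC GAU GGC AUA AGG — no AUG→stop ORF.
Frame 2: GCU GCG AUG GCA UAA GGA — AUG at 8, stop UAA at 14 → 9 nt.
Frame 3: CUG CGA UGG CAU AAG — no AUG→stop ORF.
Longest: frame 2, positions 8–16, 9 nt = 3 codons = 2 aa. → 9 nucleotides.

9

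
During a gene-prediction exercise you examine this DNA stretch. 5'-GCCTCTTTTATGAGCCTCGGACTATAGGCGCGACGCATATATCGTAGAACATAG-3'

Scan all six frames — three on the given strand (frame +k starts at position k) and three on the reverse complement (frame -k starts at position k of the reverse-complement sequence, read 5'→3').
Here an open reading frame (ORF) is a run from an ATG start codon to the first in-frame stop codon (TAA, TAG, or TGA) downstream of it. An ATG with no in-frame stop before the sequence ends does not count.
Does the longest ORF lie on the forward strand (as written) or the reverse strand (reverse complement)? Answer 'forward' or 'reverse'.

Reverse complement (5'→3'): CTATGTTCTACGATATATGCGTCGCGCCTATAGTCCGAGGCTCATAAAAGAGGC
Frame +1: GCC TCT TTT ATG AGC CTC GGA CTA TAG GCG CGA CGC ATA TAT CGT AGA ACA TAG — ATG at 10, stop TAG at 25 → 18 nt.
Frame +2: CCT CTT TTA TGA GCC TCG GAC TAT AGG CGC GAC GCA TAT ATC GTA GAA CAT — no ATG→stop ORF.
Frame +3: CTC TTT TAT GAG CCT CGG ACT ATA GGC GCG ACG CAT ATA TCG TAG AAC ATA — no ATG→stop ORF.
Frame -1: CTA TGT TCT ACG ATA TAT GCG TCG CGC CTA TAG TCC GAG GCT CAT AAA AGA GGC — no ATG→stop ORF.
Frame -2: TAT GTT CTA CGA TAT ATG CGT CGC GCC TAT AGT CCG AGG CTC ATA AAA GAG — no ATG→stop ORF.
Frame -3: ATG TTC TAC GAT ATA TGC GTC GCG CCT ATA GTC CGA GGC TCA TAA AAG AGG — ATG at 3, stop TAA at 45 → 45 nt.
Forward-strand max 18 nt; reverse-strand max 45 nt. The reverse strand has the longer ORF.

reverse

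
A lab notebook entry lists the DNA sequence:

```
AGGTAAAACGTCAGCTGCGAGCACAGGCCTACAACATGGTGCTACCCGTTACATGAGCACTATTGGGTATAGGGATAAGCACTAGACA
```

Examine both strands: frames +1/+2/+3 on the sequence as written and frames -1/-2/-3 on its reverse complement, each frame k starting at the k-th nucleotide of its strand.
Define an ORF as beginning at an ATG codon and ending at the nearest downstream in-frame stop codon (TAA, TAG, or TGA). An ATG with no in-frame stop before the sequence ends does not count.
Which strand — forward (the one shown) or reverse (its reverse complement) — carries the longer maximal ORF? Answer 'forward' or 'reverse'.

Reverse complement (5'→3'): TGTCTAGTGCTTATCCCTATACCCAATAGTGCTCATGTAACGGGTAGCACCATGTTGTAGGCCTGTGCTCGCAGCTGACGTTTTACCT
Frame +1: AGG TAA AAC GTC AGC TGC GAG CAC AGG CCT ACA ACA TGG TGC TAC CCG TTA CAT GAG CAC TAT TGG GTA TAG GGA TAA GCA CTA GAC — no ATG→stop ORF.
Frame +2: GGT AAA ACG TCA GCT GCG AGC ACA GGC CTA CAA CAT GGT GCT ACC CGT TAC ATG AGC ACT ATT GGG TAT AGG GAT AAG CAC TAG ACA — ATG at 53, stop TAG at 83 → 33 nt.
Frame +3: GTA AAA CGT CAG CTG CGA GCA CAG GCC TAC AAC ATG GTG CTA CCC GTT ACA TGA GCA CTA TTG GGT ATA GGG ATA AGC ACT AGA — ATG at 36, stop TGA at 54 → 21 nt.
Frame -1: TGT CTA GTG CTT ATC CCT ATA CCC AAT AGT GCT CAT GTA ACG GGT AGC ACC ATG TTG TAG GCC TGT GCT CGC AGC TGA CGT TTT ACC — ATG at 52, stop TAG at 58 → 9 nt.
Frame -2: GTC TAG TGC TTA TCC CTA TAC CCA ATA GTG CTC ATG TAA CGG GTA GCA CCA TGT TGT AGG CCT GTG CTC GCA GCT GAC GTT TTA CCT — ATG at 35, stop TAA at 38 → 6 nt.
Frame -3: TCT AGT GCT TAT CCC TAT ACC CAA TAG TGC TCA TGT AAC GGG TAG CAC CAT GTT GTA GGC CTG TGC TCG CAG CTG ACG TTT TAC — no ATG→stop ORF.
Forward-strand max 33 nt; reverse-strand max 9 nt. The forward strand has the longer ORF.

forward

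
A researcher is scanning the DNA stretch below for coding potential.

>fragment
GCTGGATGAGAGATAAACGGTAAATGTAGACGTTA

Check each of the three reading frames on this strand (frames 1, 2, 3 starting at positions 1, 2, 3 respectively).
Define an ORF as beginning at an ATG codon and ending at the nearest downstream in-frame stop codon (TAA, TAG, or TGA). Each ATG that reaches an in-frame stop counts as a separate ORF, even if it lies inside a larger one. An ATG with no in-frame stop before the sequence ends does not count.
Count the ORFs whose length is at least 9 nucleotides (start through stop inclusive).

1

Frame 1: GCT GGA TGA GAG ATA AAC GGT AAA TGT AGA CGT — no ATG→stop ORF.
Frame 2: CTG GAT GAG AGA TAA ACG GTA AAT GTA GAC GTT — no ATG→stop ORF.
Frame 3: TGG ATG AGA GAT AAA CGG TAA ATG TAG ACG TTA — ATG at 6, stop TAA at 21 → 18 nt; ATG at 24, stop TAG at 27 → 6 nt.
ORFs ≥ 9 nucleotides: frame 3 6–23 (18 nucleotides). Count = 1.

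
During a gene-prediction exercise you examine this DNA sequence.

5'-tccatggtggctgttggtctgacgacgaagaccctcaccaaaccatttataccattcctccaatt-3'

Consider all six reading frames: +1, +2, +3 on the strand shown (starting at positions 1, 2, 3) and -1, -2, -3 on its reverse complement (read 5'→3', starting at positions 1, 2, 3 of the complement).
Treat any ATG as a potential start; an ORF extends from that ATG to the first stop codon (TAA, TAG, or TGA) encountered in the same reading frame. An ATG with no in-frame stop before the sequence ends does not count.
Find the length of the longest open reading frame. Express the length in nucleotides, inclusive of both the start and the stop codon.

Reverse complement (5'→3'): AATTGGAGGAATGGTATAAATGGTTTGGTGAGGGTCTTCGTCGTCAGACCAACAGCCACCATGGA
Frame +1: TCC ATG GTG GCT GTT GGT CTG ACG ACG AAG ACC CTC ACC AAA CCA TTT ATA CCA TTC CTC CAA — no ATG→stop ORF.
Frame +2: CCA TGG TGG CTG TTG GTC TGA CGA CGA AGA CCC TCA CCA AAC CAT TTA TAC CAT TCC TCC AAT — no ATG→stop ORF.
Frame +3: CAT GGT GGC TGT TGG TCT GAC GAC GAA GAC CCT CAC CAA ACC ATT TAT ACC ATT CCT CCA ATT — no ATG→stop ORF.
Frame -1: AAT TGG AGG AAT GGT ATA AAT GGT TTG GTG AGG GTC TTC GTC GTC AGA CCA ACA GCC ACC ATG — no ATG→stop ORF.
Frame -2: ATT GGA GGA ATG GTA TAA ATG GTT TGG TGA GGG TCT TCG TCG TCA GAC CAA CAG CCA CCA TGG — ATG at 11, stop TAA at 17 → 9 nt; ATG at 20, stop TGA at 29 → 12 nt.
Frame -3: TTG GAG GAA TGG TAT AAA TGG TTT GGT GAG GGT CTT CGT CGT CAG ACC AAC AGC CAC CAT GGA — no ATG→stop ORF.
Longest: frame -2, positions 20–31, 12 nt = 4 codons = 3 aa. → 12 nucleotides.

12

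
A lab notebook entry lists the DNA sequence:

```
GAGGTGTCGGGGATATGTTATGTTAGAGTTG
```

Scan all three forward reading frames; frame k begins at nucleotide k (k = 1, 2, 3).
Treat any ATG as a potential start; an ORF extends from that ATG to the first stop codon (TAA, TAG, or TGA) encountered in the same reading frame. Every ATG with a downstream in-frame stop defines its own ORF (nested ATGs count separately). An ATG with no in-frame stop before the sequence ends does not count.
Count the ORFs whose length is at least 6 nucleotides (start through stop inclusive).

Frame 1: GAG GTG TCG GGG ATA TGT TAT GTT AGA GTT — no ATG→stop ORF.
Frame 2: AGG TGT CGG GGA TAT GTT ATG TTA GAG TTG — no ATG→stop ORF.
Frame 3: GGT GTC GGG GAT ATG TTA TGT TAG AGT — ATG at 15, stop TAG at 24 → 12 nt.
ORFs ≥ 6 nucleotides: frame 3 15–26 (12 nucleotides). Count = 1.

1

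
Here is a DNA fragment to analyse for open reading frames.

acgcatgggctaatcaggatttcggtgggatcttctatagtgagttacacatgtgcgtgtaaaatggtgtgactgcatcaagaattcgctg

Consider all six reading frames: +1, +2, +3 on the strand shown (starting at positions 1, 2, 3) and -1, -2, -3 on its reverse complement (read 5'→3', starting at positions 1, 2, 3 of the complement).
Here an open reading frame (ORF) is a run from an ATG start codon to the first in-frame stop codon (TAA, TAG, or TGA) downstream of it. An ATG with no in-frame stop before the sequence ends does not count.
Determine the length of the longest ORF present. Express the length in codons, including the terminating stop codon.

Reverse complement (5'→3'): CAGCGAATTCTTGATGCAGTCACACCATTTTACACGCACATGTGTAACTCACTATAGAAGATCCCACCGAAATCCTGATTAGCCCATGCGT
Frame +1: ACG CAT GGG CTA ATC AGG ATT TCG GTG GGA TCT TCT ATA GTG AGT TAC ACA TGT GCG TGT AAA ATG GTG TGA CTG CAT CAA GAA TTC GCT — ATG at 64, stop TGA at 70 → 9 nt.
Frame +2: CGC ATG GGC TAA TCA GGA TTT CGG TGG GAT CTT CTA TAG TGA GTT ACA CAT GTG CGT GTA AAA TGG TGT GAC TGC ATC AAG AAT TCG CTG — ATG at 5, stop TAA at 11 → 9 nt.
Frame +3: GCA TGG GCT AAT CAG GAT TTC GGT GGG ATC TTC TAT AGT GAG TTA CAC ATG TGC GTG TAA AAT GGT GTG ACT GCA TCA AGA ATT CGC — ATG at 51, stop TAA at 60 → 12 nt.
Frame -1: CAG CGA ATT CTT GAT GCA GTC ACA CCA TTT TAC ACG CAC ATG TGT AAC TCA CTA TAG AAG ATC CCA CCG AAA TCC TGA TTA GCC CAT GCG — ATG at 40, stop TAG at 55 → 18 nt.
Frame -2: AGC GAA TTC TTG ATG CAG TCA CAC CAT TTT ACA CGC ACA TGT GTA ACT CAC TAT AGA AGA TCC CAC CGA AAT CCT GAT TAG CCC ATG CGT — ATG at 14, stop TAG at 80 → 69 nt.
Frame -3: GCG AAT TCT TGA TGC AGT CAC ACC ATT TTA CAC GCA CAT GTG TAA CTC ACT ATA GAA GAT CCC ACC GAA ATC CTG ATT AGC CCA TGC — no ATG→stop ORF.
Longest: frame -2, positions 14–82, 69 nt = 23 codons = 22 aa. → 23 codons.

23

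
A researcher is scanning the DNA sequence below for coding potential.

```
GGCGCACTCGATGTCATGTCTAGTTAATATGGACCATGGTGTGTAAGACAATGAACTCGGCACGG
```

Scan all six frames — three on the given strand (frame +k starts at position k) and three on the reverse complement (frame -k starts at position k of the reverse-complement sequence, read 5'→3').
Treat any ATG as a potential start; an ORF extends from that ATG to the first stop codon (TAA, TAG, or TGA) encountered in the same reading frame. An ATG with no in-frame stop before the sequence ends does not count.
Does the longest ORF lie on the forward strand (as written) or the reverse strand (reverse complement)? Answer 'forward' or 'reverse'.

Reverse complement (5'→3'): CCGTGCCGAGTTCATTGTCTTACACACCATGGTCCATATTAACTAGACATGACATCGAGTGCGCC
Frame +1: GGC GCA CTC GAT GTC ATG TCT AGT TAA TAT GGA CCA TGG TGT GTA AGA CAA TGA ACT CGG CAC — ATG at 16, stop TAA at 25 → 12 nt.
Frame +2: GCG CAC TCG ATG TCA TGT CTA GTT AAT ATG GAC CAT GGT GTG TAA GAC AAT GAA CTC GGC ACG — ATG at 11, stop TAA at 44 → 36 nt; ATG at 29, stop TAA at 44 → 18 nt.
Frame +3: CGC ACT CGA TGT CAT GTC TAG TTA ATA TGG ACC ATG GTG TGT AAG ACA ATG AAC TCG GCA CGG — no ATG→stop ORF.
Frame -1: CCG TGC CGA GTT CAT TGT CTT ACA CAC CAT GGT CCA TAT TAA CTA GAC ATG ACA TCG AGT GCG — no ATG→stop ORF.
Frame -2: CGT GCC GAG TTC ATT GTC TTA CAC ACC ATG GTC CAT ATT AAC TAG ACA TGA CAT CGA GTG CGC — ATG at 29, stop TAG at 44 → 18 nt.
Frame -3: GTG CCG AGT TCA TTG TCT TAC ACA CCA TGG TCC ATA TTA ACT AGA CAT GAC ATC GAG TGC GCC — no ATG→stop ORF.
Forward-strand max 36 nt; reverse-strand max 18 nt. The forward strand has the longer ORF.

forward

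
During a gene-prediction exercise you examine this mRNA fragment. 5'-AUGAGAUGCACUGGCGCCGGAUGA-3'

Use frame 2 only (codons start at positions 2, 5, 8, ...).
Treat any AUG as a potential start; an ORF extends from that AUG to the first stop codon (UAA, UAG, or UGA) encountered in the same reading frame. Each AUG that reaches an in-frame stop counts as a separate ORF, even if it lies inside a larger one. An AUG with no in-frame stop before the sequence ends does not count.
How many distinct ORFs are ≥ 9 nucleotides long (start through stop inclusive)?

0

Frame 2: UGA GAU GCA CUG GCG CCG GAU — no AUG→stop ORF.
No ORF reaches 9 nucleotides. Count = 0.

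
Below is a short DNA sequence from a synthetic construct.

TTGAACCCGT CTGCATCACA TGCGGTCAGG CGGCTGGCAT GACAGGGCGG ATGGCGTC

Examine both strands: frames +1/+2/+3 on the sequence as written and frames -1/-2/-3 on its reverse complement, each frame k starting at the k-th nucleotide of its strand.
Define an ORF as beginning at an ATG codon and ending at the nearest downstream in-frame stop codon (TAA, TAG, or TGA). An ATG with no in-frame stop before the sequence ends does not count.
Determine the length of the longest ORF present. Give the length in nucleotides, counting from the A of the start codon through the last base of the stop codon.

Reverse complement (5'→3'): GACGCCATCCGCCCTGTCATGCCAGCCGCCTGACCGCATGTGATGCAGACGGGTTCAA
Frame +1: TTG AAC CCG TCT GCA TCA CAT GCG GTC AGG CGG CTG GCA TGA CAG GGC GGA TGG CGT — no ATG→stop ORF.
Frame +2: TGA ACC CGT CTG CAT CAC ATG CGG TCA GGC GGC TGG CAT GAC AGG GCG GAT GGC GTC — no ATG→stop ORF.
Frame +3: GAA CCC GTC TGC ATC ACA TGC GGT CAG GCG GCT GGC ATG ACA GGG CGG ATG GCG — no ATG→stop ORF.
Frame -1: GAC GCC ATC CGC CCT GTC ATG CCA GCC GCC TGA CCG CAT GTG ATG CAG ACG GGT TCA — ATG at 19, stop TGA at 31 → 15 nt.
Frame -2: ACG CCA TCC GCC CTG TCA TGC CAG CCG CCT GAC CGC ATG TGA TGC AGA CGG GTT CAA — ATG at 38, stop TGA at 41 → 6 nt.
Frame -3: CGC CAT CCG CCC TGT CAT GCC AGC CGC CTG ACC GCA TGT GAT GCA GAC GGG TTC — no ATG→stop ORF.
Longest: frame -1, positions 19–33, 15 nt = 5 codons = 4 aa. → 15 nucleotides.

15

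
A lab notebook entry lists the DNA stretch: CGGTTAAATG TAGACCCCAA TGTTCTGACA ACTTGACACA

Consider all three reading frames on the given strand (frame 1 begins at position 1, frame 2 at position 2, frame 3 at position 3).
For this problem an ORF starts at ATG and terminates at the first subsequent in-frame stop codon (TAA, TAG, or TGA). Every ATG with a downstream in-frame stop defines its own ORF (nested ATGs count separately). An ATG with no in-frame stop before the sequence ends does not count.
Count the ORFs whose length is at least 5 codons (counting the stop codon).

Frame 1: CGG TTA AAT GTA GAC CCC AAT GTT CTG ACA ACT TGA CAC — no ATG→stop ORF.
Frame 2: GGT TAA ATG TAG ACC CCA ATG TTC TGA CAA CTT GAC ACA — ATG at 8, stop TAG at 11 → 6 nt; ATG at 20, stop TGA at 26 → 9 nt.
Frame 3: GTT AAA TGT AGA CCC CAA TGT TCT GAC AAC TTG ACA — no ATG→stop ORF.
No ORF reaches 5 codons. Count = 0.

0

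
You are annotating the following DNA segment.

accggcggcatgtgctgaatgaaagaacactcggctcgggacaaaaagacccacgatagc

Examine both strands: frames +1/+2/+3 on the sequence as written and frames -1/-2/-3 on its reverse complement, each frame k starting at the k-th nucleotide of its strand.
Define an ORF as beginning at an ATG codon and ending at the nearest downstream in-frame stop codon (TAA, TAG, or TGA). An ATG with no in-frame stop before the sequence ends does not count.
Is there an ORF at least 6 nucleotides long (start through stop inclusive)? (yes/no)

yes

Reverse complement (5'→3'): GCTATCGTGGGTCTTTTTGTCCCGAGCCGAGTGTTCTTTCATTCAGCACATGCCGCCGGT
Frame +1: ACC GGC GGC ATG TGC TGA ATG AAA GAA CAC TCG GCT CGG GAC AAA AAG ACC CAC GAT AGC — ATG at 10, stop TGA at 16 → 9 nt.
Frame +2: CCG GCG GCA TGT GCT GAA TGA AAG AAC ACT CGG CTC GGG ACA AAA AGA CCC ACG ATA — no ATG→stop ORF.
Frame +3: CGG CGG CAT GTG CTG AAT GAA AGA ACA CTC GGC TCG GGA CAA AAA GAC CCA CGA TAG — no ATG→stop ORF.
Frame -1: GCT ATC GTG GGT CTT TTT GTC CCG AGC CGA GTG TTC TTT CAT TCA GCA CAT GCC GCC GGT — no ATG→stop ORF.
Frame -2: CTA TCG TGG GTC TTT TTG TCC CGA GCC GAG TGT TCT TTC ATT CAG CAC ATG CCG CCG — no ATG→stop ORF.
Frame -3: TAT CGT GGG TCT TTT TGT CCC GAG CCG AGT GTT CTT TCA TTC AGC ACA TGC CGC CGG — no ATG→stop ORF.
Frame +1 has an ORF of 9 nucleotides (positions 10–18) ≥ 6, so yes.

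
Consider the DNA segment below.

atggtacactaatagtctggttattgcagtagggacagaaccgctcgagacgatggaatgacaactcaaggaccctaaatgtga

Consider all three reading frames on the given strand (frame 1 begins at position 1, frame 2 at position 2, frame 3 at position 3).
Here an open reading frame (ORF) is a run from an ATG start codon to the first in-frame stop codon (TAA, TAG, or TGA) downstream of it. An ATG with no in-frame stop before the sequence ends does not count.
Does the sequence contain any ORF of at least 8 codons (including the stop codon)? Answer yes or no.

Frame 1: ATG GTA CAC TAA TAG TCT GGT TAT TGC AGT AGG GAC AGA ACC GCT CGA GAC GAT GGA ATG ACA ACT CAA GGA CCC TAA ATG TGA — ATG at 1, stop TAA at 10 → 12 nt; ATG at 58, stop TAA at 76 → 21 nt; ATG at 79, stop TGA at 82 → 6 nt.
Frame 2: TGG TAC ACT AAT AGT CTG GTT ATT GCA GTA GGG ACA GAA CCG CTC GAG ACG ATG GAA TGA CAA CTC AAG GAC CCT AAA TGT — ATG at 53, stop TGA at 59 → 9 nt.
Frame 3: GGT ACA CTA ATA GTC TGG TTA TTG CAG TAG GGA CAG AAC CGC TCG AGA CGA TGG AAT GAC AAC TCA AGG ACC CTA AAT GTG — no ATG→stop ORF.
Largest ORF found is 7 codons < 8, so no.

no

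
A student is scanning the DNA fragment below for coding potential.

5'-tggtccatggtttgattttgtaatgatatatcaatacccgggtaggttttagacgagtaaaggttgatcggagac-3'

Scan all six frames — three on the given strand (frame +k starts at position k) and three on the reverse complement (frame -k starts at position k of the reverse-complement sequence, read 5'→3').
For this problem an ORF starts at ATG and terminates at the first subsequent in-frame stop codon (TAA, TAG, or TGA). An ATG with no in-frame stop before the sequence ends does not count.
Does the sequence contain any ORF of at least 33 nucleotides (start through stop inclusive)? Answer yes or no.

Reverse complement (5'→3'): GTCTCCGATCAACCTTTACTCGTCTAAAACCTACCCGGGTATTGATATATCATTACAAAATCAAACCATGGACCA
Frame +1: TGG TCC ATG GTT TGA TTT TGT AAT GAT ATA TCA ATA CCC GGG TAG GTT TTA GAC GAG TAA AGG TTG ATC GGA GAC — ATG at 7, stop TGA at 13 → 9 nt.
Frame +2: GGT CCA TGG TTT GAT TTT GTA ATG ATA TAT CAA TAC CCG GGT AGG TTT TAG ACG AGT AAA GGT TGA TCG GAG — ATG at 23, stop TAG at 50 → 30 nt.
Frame +3: GTC CAT GGT TTG ATT TTG TAA TGA TAT ATC AAT ACC CGG GTA GGT TTT AGA CGA GTA AAG GTT GAT CGG AGA — no ATG→stop ORF.
Frame -1: GTC TCC GAT CAA CCT TTA CTC GTC TAA AAC CTA CCC GGG TAT TGA TAT ATC ATT ACA AAA TCA AAC CAT GGA CCA — no ATG→stop ORF.
Frame -2: TCT CCG ATC AAC CTT TAC TCG TCT AAA ACC TAC CCG GGT ATT GAT ATA TCA TTA CAA AAT CAA ACC ATG GAC — no ATG→stop ORF.
Frame -3: CTC CGA TCA ACC TTT ACT CGT CTA AAA CCT ACC CGG GTA TTG ATA TAT CAT TAC AAA ATC AAA CCA TGG ACC — no ATG→stop ORF.
Largest ORF found is 30 nucleotides < 33, so no.

no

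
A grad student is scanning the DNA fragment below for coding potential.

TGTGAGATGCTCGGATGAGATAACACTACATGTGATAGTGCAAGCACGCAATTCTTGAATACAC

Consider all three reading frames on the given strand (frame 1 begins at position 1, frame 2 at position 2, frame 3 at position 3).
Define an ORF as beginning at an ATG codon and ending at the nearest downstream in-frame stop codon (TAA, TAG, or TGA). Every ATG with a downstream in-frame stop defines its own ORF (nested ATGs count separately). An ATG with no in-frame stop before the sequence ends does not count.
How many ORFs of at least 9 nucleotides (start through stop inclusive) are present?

Frame 1: TGT GAG ATG CTC GGA TGA GAT AAC ACT ACA TGT GAT AGT GCA AGC ACG CAA TTC TTG AAT ACA — ATG at 7, stop TGA at 16 → 12 nt.
Frame 2: GTG AGA TGC TCG GAT GAG ATA ACA CTA CAT GTG ATA GTG CAA GCA CGC AAT TCT TGA ATA CAC — no ATG→stop ORF.
Frame 3: TGA GAT GCT CGG ATG AGA TAA CAC TAC ATG TGA TAG TGC AAG CAC GCA ATT CTT GAA TAC — ATG at 15, stop TAA at 21 → 9 nt; ATG at 30, stop TGA at 33 → 6 nt.
ORFs ≥ 9 nucleotides: frame 1 7–18 (12 nucleotides), frame 3 15–23 (9 nucleotides). Count = 2.

2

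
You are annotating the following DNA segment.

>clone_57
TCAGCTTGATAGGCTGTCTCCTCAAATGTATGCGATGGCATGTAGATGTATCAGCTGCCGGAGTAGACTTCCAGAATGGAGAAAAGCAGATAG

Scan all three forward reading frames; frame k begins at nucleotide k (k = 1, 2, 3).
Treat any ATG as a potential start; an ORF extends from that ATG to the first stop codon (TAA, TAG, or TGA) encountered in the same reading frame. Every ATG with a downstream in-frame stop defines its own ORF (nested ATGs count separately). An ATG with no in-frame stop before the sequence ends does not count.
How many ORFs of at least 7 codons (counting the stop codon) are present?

Frame 1: TCA GCT TGA TAG GCT GTC TCC TCA AAT GTA TGC GAT GGC ATG TAG ATG TAT CAG CTG CCG GAG TAG ACT TCC AGA ATG GAG AAA AGC AGA TAG — ATG at 40, stop TAG at 43 → 6 nt; ATG at 46, stop TAG at 64 → 21 nt; ATG at 76, stop TAG at 91 → 18 nt.
Frame 2: CAG CTT GAT AGG CTG TCT CCT CAA ATG TAT GCG ATG GCA TGT AGA TGT ATC AGC TGC CGG AGT AGA CTT CCA GAA TGG AGA AAA GCA GAT — no ATG→stop ORF.
Frame 3: AGC TTG ATA GGC TGT CTC CTC AAA TGT ATG CGA TGG CAT GTA GAT GTA TCA GCT GCC GGA GTA GAC TTC CAG AAT GGA GAA AAG CAG ATA — no ATG→stop ORF.
ORFs ≥ 7 codons: frame 1 46–66 (7 codons). Count = 1.

1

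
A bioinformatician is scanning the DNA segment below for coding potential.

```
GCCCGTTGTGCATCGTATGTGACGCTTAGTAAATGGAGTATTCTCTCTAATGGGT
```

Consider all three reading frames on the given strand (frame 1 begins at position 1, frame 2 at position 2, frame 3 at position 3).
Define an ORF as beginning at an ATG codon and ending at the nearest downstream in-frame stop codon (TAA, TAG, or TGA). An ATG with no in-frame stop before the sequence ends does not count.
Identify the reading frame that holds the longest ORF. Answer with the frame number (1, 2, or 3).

3

Frame 1: GCC CGT TGT GCA TCG TAT GTG ACG CTT AGT AAA TGG AGT ATT CTC TCT AAT GGG — no ATG→stop ORF.
Frame 2: CCC GTT GTG CAT CGT ATG TGA CGC TTA GTA AAT GGA GTA TTC TCT CTA ATG GGT — ATG at 17, stop TGA at 20 → 6 nt.
Frame 3: CCG TTG TGC ATC GTA TGT GAC GCT TAG TAA ATG GAG TAT TCT CTC TAA TGG — ATG at 33, stop TAA at 48 → 18 nt.
Longest ORF is 18 nt in frame 3 (positions 33–50).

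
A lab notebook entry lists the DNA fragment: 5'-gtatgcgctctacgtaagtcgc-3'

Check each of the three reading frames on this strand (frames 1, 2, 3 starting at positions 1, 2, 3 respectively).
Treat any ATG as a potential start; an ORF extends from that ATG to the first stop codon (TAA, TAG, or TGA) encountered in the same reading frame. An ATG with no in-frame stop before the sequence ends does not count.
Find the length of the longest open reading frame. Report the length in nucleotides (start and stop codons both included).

15

Frame 1: GTA TGC GCT CTA CGT AAG TCG — no ATG→stop ORF.
Frame 2: TAT GCG CTC TAC GTA AGT CGC — no ATG→stop ORF.
Frame 3: ATG CGC TCT ACG TAA GTC — ATG at 3, stop TAA at 15 → 15 nt.
Longest: frame 3, positions 3–17, 15 nt = 5 codons = 4 aa. → 15 nucleotides.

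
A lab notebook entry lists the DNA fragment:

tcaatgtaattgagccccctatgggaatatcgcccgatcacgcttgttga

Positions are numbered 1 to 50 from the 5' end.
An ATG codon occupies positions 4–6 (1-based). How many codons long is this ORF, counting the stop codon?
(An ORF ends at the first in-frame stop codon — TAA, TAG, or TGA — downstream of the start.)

Codons from position 4: ATG (4–6), TAA (7–9).
TAA is the first in-frame stop; that's 2 codons including the stop.

2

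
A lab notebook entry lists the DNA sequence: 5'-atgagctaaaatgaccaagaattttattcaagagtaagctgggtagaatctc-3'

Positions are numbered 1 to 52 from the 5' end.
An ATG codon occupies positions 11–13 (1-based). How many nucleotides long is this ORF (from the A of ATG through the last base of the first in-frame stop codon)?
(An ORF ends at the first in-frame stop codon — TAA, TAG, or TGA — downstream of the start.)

27

Codons from position 11: ATG (11–13), ACC (14–16), AAG (17–19), AAT (20–22), TTT (23–25), ATT (26–28), CAA (29–31), GAG (32–34), TAA (35–37).
TAA is the first in-frame stop; ORF spans 11–37, 27 nucleotides.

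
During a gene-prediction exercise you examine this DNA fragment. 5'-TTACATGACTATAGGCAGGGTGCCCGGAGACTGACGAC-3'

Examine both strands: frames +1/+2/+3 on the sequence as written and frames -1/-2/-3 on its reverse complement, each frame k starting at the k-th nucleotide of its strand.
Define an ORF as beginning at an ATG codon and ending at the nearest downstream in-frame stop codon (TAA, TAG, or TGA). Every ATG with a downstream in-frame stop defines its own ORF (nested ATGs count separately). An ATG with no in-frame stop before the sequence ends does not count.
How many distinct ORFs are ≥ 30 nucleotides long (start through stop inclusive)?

1

Reverse complement (5'→3'): GTCGTCAGTCTCCGGGCACCCTGCCTATAGTCATGTAA
Frame +1: TTA CAT GAC TAT AGG CAG GGT GCC CGG AGA CTG ACG — no ATG→stop ORF.
Frame +2: TAC ATG ACT ATA GGC AGG GTG CCC GGA GAC TGA CGA — ATG at 5, stop TGA at 32 → 30 nt.
Frame +3: ACA TGA CTA TAG GCA GGG TGC CCG GAG ACT GAC GAC — no ATG→stop ORF.
Frame -1: GTC GTC AGT CTC CGG GCA CCC TGC CTA TAG TCA TGT — no ATG→stop ORF.
Frame -2: TCG TCA GTC TCC GGG CAC CCT GCC TAT AGT CAT GTA — no ATG→stop ORF.
Frame -3: CGT CAG TCT CCG GGC ACC CTG CCT ATA GTC ATG TAA — ATG at 33, stop TAA at 36 → 6 nt.
ORFs ≥ 30 nucleotides: frame +2 5–34 (30 nucleotides). Count = 1.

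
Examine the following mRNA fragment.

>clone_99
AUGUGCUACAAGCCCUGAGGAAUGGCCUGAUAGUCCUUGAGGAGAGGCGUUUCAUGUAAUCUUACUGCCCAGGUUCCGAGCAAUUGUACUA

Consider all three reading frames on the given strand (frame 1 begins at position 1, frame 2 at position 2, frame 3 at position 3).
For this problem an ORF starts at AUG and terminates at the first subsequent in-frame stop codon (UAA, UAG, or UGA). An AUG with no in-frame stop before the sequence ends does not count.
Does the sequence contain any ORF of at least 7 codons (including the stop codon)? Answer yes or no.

Frame 1: AUG UGC UAC AAG CCC UGA GGA AUG GCC UGA UAG UCC UUG AGG AGA GGC GUU UCA UGU AAU CUU ACU GCC CAG GUU CCG AGC AAU UGU ACU — AUG at 1, stop UGA at 16 → 18 nt; AUG at 22, stop UGA at 28 → 9 nt.
Frame 2: UGU GCU ACA AGC CCU GAG GAA UGG CCU GAU AGU CCU UGA GGA GAG GCG UUU CAU GUA AUC UUA CUG CCC AGG UUC CGA GCA AUU GUA CUA — no AUG→stop ORF.
Frame 3: GUG CUA CAA GCC CUG AGG AAU GGC CUG AUA GUC CUU GAG GAG AGG CGU UUC AUG UAA UCU UAC UGC CCA GGU UCC GAG CAA UUG UAC — AUG at 54, stop UAA at 57 → 6 nt.
Largest ORF found is 6 codons < 7, so no.

no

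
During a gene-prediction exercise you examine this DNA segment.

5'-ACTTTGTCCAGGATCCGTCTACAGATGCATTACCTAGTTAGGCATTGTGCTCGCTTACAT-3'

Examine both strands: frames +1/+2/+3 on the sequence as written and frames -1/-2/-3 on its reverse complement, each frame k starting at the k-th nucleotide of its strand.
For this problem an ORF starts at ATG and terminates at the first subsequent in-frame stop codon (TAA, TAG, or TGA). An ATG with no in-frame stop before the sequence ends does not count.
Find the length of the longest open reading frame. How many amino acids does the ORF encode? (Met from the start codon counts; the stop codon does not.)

3

Reverse complement (5'→3'): ATGTAAGCGAGCACAATGCCTAACTAGGTAATGCATCTGTAGACGGATCCTGGACAAAGT
Frame +1: ACT TTG TCC AGG ATC CGT CTA CAG ATG CAT TAC CTA GTT AGG CAT TGT GCT CGC TTA CAT — no ATG→stop ORF.
Frame +2: CTT TGT CCA GGA TCC GTC TAC AGA TGC ATT ACC TAG TTA GGC ATT GTG CTC GCT TAC — no ATG→stop ORF.
Frame +3: TTT GTC CAG GAT CCG TCT ACA GAT GCA TTA CCT AGT TAG GCA TTG TGC TCG CTT ACA — no ATG→stop ORF.
Frame -1: ATG TAA GCG AGC ACA ATG CCT AAC TAG GTA ATG CAT CTG TAG ACG GAT CCT GGA CAA AGT — ATG at 1, stop TAA at 4 → 6 nt; ATG at 16, stop TAG at 25 → 12 nt; ATG at 31, stop TAG at 40 → 12 nt.
Frame -2: TGT AAG CGA GCA CAA TGC CTA ACT AGG TAA TGC ATC TGT AGA CGG ATC CTG GAC AAA — no ATG→stop ORF.
Frame -3: GTA AGC GAG CAC AAT GCC TAA CTA GGT AAT GCA TCT GTA GAC GGA TCC TGG ACA AAG — no ATG→stop ORF.
Longest: frame -1, positions 16–27, 12 nt = 4 codons = 3 aa. → 3 amino acids.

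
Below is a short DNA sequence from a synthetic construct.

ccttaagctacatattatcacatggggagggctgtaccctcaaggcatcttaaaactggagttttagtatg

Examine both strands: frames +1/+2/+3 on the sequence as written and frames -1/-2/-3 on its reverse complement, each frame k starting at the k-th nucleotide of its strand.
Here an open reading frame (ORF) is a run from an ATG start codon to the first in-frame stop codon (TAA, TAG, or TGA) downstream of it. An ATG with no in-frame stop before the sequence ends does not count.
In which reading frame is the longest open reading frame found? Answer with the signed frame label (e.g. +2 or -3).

-3

Reverse complement (5'→3'): CATACTAAAACTCCAGTTTTAAGATGCCTTGAGGGTACAGCCCTCCCCATGTGATAATATGTAGCTTAAGG
Frame +1: CCT TAA GCT ACA TAT TAT CAC ATG GGG AGG GCT GTA CCC TCA AGG CAT CTT AAA ACT GGA GTT TTA GTA — no ATG→stop ORF.
Frame +2: CTT AAG CTA CAT ATT ATC ACA TGG GGA GGG CTG TAC CCT CAA GGC ATC TTA AAA CTG GAG TTT TAG TAT — no ATG→stop ORF.
Frame +3: TTA AGC TAC ATA TTA TCA CAT GGG GAG GGC TGT ACC CTC AAG GCA TCT TAA AAC TGG AGT TTT AGT ATG — no ATG→stop ORF.
Frame -1: CAT ACT AAA ACT CCA GTT TTA AGA TGC CTT GAG GGT ACA GCC CTC CCC ATG TGA TAA TAT GTA GCT TAA — ATG at 49, stop TGA at 52 → 6 nt.
Frame -2: ATA CTA AAA CTC CAG TTT TAA GAT GCC TTG AGG GTA CAG CCC TCC CCA TGT GAT AAT ATG TAG CTT AAG — ATG at 59, stop TAG at 62 → 6 nt.
Frame -3: TAC TAA AAC TCC AGT TTT AAG ATG CCT TGA GGG TAC AGC CCT CCC CAT GTG ATA ATA TGT AGC TTA AGG — ATG at 24, stop TGA at 30 → 9 nt.
Longest ORF is 9 nt in frame -3 (positions 24–32).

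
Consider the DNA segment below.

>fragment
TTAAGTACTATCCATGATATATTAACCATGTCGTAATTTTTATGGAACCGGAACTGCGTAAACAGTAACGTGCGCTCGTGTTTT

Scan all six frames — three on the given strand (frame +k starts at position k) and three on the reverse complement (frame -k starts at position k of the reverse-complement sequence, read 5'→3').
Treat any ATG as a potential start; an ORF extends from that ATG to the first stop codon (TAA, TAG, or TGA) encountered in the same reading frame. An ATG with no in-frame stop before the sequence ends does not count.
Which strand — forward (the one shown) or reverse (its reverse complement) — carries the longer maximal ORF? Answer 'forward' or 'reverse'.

forward

Reverse complement (5'→3'): AAAACACGAGCGCACGTTACTGTTTACGCAGTTCCGGTTCCATAAAAATTACGACATGGTTAATATATCATGGATAGTACTTAA
Frame +1: TTA AGT ACT ATC CAT GAT ATA TTA ACC ATG TCG TAA TTT TTA TGG AAC CGG AAC TGC GTA AAC AGT AAC GTG CGC TCG TGT TTT — ATG at 28, stop TAA at 34 → 9 nt.
Frame +2: TAA GTA CTA TCC ATG ATA TAT TAA CCA TGT CGT AAT TTT TAT GGA ACC GGA ACT GCG TAA ACA GTA ACG TGC GCT CGT GTT — ATG at 14, stop TAA at 23 → 12 nt.
Frame +3: AAG TAC TAT CCA TGA TAT ATT AAC CAT GTC GTA ATT TTT ATG GAA CCG GAA CTG CGT AAA CAG TAA CGT GCG CTC GTG TTT — ATG at 42, stop TAA at 66 → 27 nt.
Frame -1: AAA ACA CGA GCG CAC GTT ACT GTT TAC GCA GTT CCG GTT CCA TAA AAA TTA CGA CAT GGT TAA TAT ATC ATG GAT AGT ACT TAA — ATG at 70, stop TAA at 82 → 15 nt.
Frame -2: AAA CAC GAG CGC ACG TTA CTG TTT ACG CAG TTC CGG TTC CAT AAA AAT TAC GAC ATG GTT AAT ATA TCA TGG ATA GTA CTT — no ATG→stop ORF.
Frame -3: AAC ACG AGC GCA CGT TAC TGT TTA CGC AGT TCC GGT TCC ATA AAA ATT ACG ACA TGG TTA ATA TAT CAT GGA TAG TAC TTA — no ATG→stop ORF.
Forward-strand max 27 nt; reverse-strand max 15 nt. The forward strand has the longer ORF.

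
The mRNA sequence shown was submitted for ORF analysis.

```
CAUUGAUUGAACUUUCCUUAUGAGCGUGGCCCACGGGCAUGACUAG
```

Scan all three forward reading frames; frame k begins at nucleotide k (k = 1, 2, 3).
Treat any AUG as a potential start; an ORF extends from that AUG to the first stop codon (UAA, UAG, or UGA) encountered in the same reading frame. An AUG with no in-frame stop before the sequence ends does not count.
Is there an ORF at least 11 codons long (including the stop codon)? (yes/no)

no

Frame 1: CAU UGA UUG AAC UUU CCU UAU GAG CGU GGC CCA CGG GCA UGA CUA — no AUG→stop ORF.
Frame 2: AUU GAU UGA ACU UUC CUU AUG AGC GUG GCC CAC GGG CAU GAC UAG — AUG at 20, stop UAG at 44 → 27 nt.
Frame 3: UUG AUU GAA CUU UCC UUA UGA GCG UGG CCC ACG GGC AUG ACU — no AUG→stop ORF.
Largest ORF found is 9 codons < 11, so no.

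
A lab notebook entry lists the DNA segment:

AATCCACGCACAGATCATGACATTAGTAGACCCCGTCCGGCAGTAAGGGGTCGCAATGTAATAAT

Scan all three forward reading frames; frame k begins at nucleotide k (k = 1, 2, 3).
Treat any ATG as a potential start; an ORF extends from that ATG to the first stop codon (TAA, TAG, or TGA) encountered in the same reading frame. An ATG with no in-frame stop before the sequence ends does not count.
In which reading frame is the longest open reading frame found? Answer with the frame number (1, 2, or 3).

Frame 1: AAT CCA CGC ACA GAT CAT GAC ATT AGT AGA CCC CGT CCG GCA GTA AGG GGT CGC AAT GTA ATA — no ATG→stop ORF.
Frame 2: ATC CAC GCA CAG ATC ATG ACA TTA GTA GAC CCC GTC CGG CAG TAA GGG GTC GCA ATG TAA TAA — ATG at 17, stop TAA at 44 → 30 nt; ATG at 56, stop TAA at 59 → 6 nt.
Frame 3: TCC ACG CAC AGA TCA TGA CAT TAG TAG ACC CCG TCC GGC AGT AAG GGG TCG CAA TGT AAT AAT — no ATG→stop ORF.
Longest ORF is 30 nt in frame 2 (positions 17–46).

2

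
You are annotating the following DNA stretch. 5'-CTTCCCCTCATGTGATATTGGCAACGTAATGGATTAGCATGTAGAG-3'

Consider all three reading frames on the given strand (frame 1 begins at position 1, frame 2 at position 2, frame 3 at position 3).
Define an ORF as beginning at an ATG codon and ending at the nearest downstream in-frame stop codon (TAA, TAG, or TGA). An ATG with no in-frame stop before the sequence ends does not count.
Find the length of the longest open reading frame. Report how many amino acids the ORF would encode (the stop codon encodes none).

Frame 1: CTT CCC CTC ATG TGA TAT TGG CAA CGT AAT GGA TTA GCA TGT AGA — ATG at 10, stop TGA at 13 → 6 nt.
Frame 2: TTC CCC TCA TGT GAT ATT GGC AAC GTA ATG GAT TAG CAT GTA GAG — ATG at 29, stop TAG at 35 → 9 nt.
Frame 3: TCC CCT CAT GTG ATA TTG GCA ACG TAA TGG ATT AGC ATG TAG — ATG at 39, stop TAG at 42 → 6 nt.
Longest: frame 2, positions 29–37, 9 nt = 3 codons = 2 aa. → 2 amino acids.

2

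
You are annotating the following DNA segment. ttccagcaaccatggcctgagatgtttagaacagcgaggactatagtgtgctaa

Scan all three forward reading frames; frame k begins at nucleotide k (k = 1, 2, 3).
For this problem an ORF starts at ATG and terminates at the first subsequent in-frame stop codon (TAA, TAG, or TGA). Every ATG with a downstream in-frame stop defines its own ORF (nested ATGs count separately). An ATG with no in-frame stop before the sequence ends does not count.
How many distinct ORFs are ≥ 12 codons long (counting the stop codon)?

0

Frame 1: TTC CAG CAA CCA TGG CCT GAG ATG TTT AGA ACA GCG AGG ACT ATA GTG TGC TAA — ATG at 22, stop TAA at 52 → 33 nt.
Frame 2: TCC AGC AAC CAT GGC CTG AGA TGT TTA GAA CAG CGA GGA CTA TAG TGT GCT — no ATG→stop ORF.
Frame 3: CCA GCA ACC ATG GCC TGA GAT GTT TAG AAC AGC GAG GAC TAT AGT GTG CTA — ATG at 12, stop TGA at 18 → 9 nt.
No ORF reaches 12 codons. Count = 0.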